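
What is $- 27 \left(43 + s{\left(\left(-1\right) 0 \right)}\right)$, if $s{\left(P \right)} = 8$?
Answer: $-1377$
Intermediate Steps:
$- 27 \left(43 + s{\left(\left(-1\right) 0 \right)}\right) = - 27 \left(43 + 8\right) = \left(-27\right) 51 = -1377$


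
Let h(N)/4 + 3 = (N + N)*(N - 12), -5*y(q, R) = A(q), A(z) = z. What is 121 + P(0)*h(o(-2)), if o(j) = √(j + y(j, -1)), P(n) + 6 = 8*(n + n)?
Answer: 1349/5 + 1152*I*√10/5 ≈ 269.8 + 728.59*I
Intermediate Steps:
y(q, R) = -q/5
P(n) = -6 + 16*n (P(n) = -6 + 8*(n + n) = -6 + 8*(2*n) = -6 + 16*n)
o(j) = 2*√5*√j/5 (o(j) = √(j - j/5) = √(4*j/5) = 2*√5*√j/5)
h(N) = -12 + 8*N*(-12 + N) (h(N) = -12 + 4*((N + N)*(N - 12)) = -12 + 4*((2*N)*(-12 + N)) = -12 + 4*(2*N*(-12 + N)) = -12 + 8*N*(-12 + N))
121 + P(0)*h(o(-2)) = 121 + (-6 + 16*0)*(-12 - 192*√5*√(-2)/5 + 8*(2*√5*√(-2)/5)²) = 121 + (-6 + 0)*(-12 - 192*√5*I*√2/5 + 8*(2*√5*(I*√2)/5)²) = 121 - 6*(-12 - 192*I*√10/5 + 8*(2*I*√10/5)²) = 121 - 6*(-12 - 192*I*√10/5 + 8*(-8/5)) = 121 - 6*(-12 - 192*I*√10/5 - 64/5) = 121 - 6*(-124/5 - 192*I*√10/5) = 121 + (744/5 + 1152*I*√10/5) = 1349/5 + 1152*I*√10/5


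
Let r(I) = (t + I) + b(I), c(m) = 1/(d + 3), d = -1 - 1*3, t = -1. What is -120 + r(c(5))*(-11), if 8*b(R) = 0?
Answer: -98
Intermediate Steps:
b(R) = 0 (b(R) = (⅛)*0 = 0)
d = -4 (d = -1 - 3 = -4)
c(m) = -1 (c(m) = 1/(-4 + 3) = 1/(-1) = -1)
r(I) = -1 + I (r(I) = (-1 + I) + 0 = -1 + I)
-120 + r(c(5))*(-11) = -120 + (-1 - 1)*(-11) = -120 - 2*(-11) = -120 + 22 = -98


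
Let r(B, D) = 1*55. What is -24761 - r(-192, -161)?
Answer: -24816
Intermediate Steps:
r(B, D) = 55
-24761 - r(-192, -161) = -24761 - 1*55 = -24761 - 55 = -24816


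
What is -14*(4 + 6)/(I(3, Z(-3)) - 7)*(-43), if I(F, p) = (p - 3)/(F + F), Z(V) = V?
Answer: -1505/2 ≈ -752.50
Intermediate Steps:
I(F, p) = (-3 + p)/(2*F) (I(F, p) = (-3 + p)/((2*F)) = (-3 + p)*(1/(2*F)) = (-3 + p)/(2*F))
-14*(4 + 6)/(I(3, Z(-3)) - 7)*(-43) = -14*(4 + 6)/((½)*(-3 - 3)/3 - 7)*(-43) = -140/((½)*(⅓)*(-6) - 7)*(-43) = -140/(-1 - 7)*(-43) = -140/(-8)*(-43) = -140*(-1)/8*(-43) = -14*(-5/4)*(-43) = (35/2)*(-43) = -1505/2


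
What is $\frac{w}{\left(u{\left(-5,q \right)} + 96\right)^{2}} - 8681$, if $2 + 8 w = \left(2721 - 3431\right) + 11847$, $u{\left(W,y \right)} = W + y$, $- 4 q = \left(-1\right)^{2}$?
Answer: $- \frac{1143864419}{131769} \approx -8680.8$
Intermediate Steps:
$q = - \frac{1}{4}$ ($q = - \frac{\left(-1\right)^{2}}{4} = \left(- \frac{1}{4}\right) 1 = - \frac{1}{4} \approx -0.25$)
$w = \frac{11135}{8}$ ($w = - \frac{1}{4} + \frac{\left(2721 - 3431\right) + 11847}{8} = - \frac{1}{4} + \frac{-710 + 11847}{8} = - \frac{1}{4} + \frac{1}{8} \cdot 11137 = - \frac{1}{4} + \frac{11137}{8} = \frac{11135}{8} \approx 1391.9$)
$\frac{w}{\left(u{\left(-5,q \right)} + 96\right)^{2}} - 8681 = \frac{11135}{8 \left(\left(-5 - \frac{1}{4}\right) + 96\right)^{2}} - 8681 = \frac{11135}{8 \left(- \frac{21}{4} + 96\right)^{2}} - 8681 = \frac{11135}{8 \left(\frac{363}{4}\right)^{2}} - 8681 = \frac{11135}{8 \cdot \frac{131769}{16}} - 8681 = \frac{11135}{8} \cdot \frac{16}{131769} - 8681 = \frac{22270}{131769} - 8681 = - \frac{1143864419}{131769}$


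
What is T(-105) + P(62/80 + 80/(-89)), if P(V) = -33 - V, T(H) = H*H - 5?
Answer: 39114161/3560 ≈ 10987.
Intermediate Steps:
T(H) = -5 + H**2 (T(H) = H**2 - 5 = -5 + H**2)
T(-105) + P(62/80 + 80/(-89)) = (-5 + (-105)**2) + (-33 - (62/80 + 80/(-89))) = (-5 + 11025) + (-33 - (62*(1/80) + 80*(-1/89))) = 11020 + (-33 - (31/40 - 80/89)) = 11020 + (-33 - 1*(-441/3560)) = 11020 + (-33 + 441/3560) = 11020 - 117039/3560 = 39114161/3560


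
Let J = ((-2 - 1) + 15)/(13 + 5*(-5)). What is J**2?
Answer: 1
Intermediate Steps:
J = -1 (J = (-3 + 15)/(13 - 25) = 12/(-12) = 12*(-1/12) = -1)
J**2 = (-1)**2 = 1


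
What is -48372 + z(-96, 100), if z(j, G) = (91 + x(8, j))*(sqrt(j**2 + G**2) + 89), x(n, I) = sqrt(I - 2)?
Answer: -40273 + 364*sqrt(1201) + 28*I*sqrt(2402) + 623*I*sqrt(2) ≈ -27658.0 + 2253.3*I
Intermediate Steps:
x(n, I) = sqrt(-2 + I)
z(j, G) = (89 + sqrt(G**2 + j**2))*(91 + sqrt(-2 + j)) (z(j, G) = (91 + sqrt(-2 + j))*(sqrt(j**2 + G**2) + 89) = (91 + sqrt(-2 + j))*(sqrt(G**2 + j**2) + 89) = (91 + sqrt(-2 + j))*(89 + sqrt(G**2 + j**2)) = (89 + sqrt(G**2 + j**2))*(91 + sqrt(-2 + j)))
-48372 + z(-96, 100) = -48372 + (8099 + 89*sqrt(-2 - 96) + 91*sqrt(100**2 + (-96)**2) + sqrt(-2 - 96)*sqrt(100**2 + (-96)**2)) = -48372 + (8099 + 89*sqrt(-98) + 91*sqrt(10000 + 9216) + sqrt(-98)*sqrt(10000 + 9216)) = -48372 + (8099 + 89*(7*I*sqrt(2)) + 91*sqrt(19216) + (7*I*sqrt(2))*sqrt(19216)) = -48372 + (8099 + 623*I*sqrt(2) + 91*(4*sqrt(1201)) + (7*I*sqrt(2))*(4*sqrt(1201))) = -48372 + (8099 + 623*I*sqrt(2) + 364*sqrt(1201) + 28*I*sqrt(2402)) = -48372 + (8099 + 364*sqrt(1201) + 28*I*sqrt(2402) + 623*I*sqrt(2)) = -40273 + 364*sqrt(1201) + 28*I*sqrt(2402) + 623*I*sqrt(2)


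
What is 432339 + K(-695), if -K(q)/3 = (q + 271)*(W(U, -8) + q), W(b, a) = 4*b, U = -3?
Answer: -466965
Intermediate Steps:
K(q) = -3*(-12 + q)*(271 + q) (K(q) = -3*(q + 271)*(4*(-3) + q) = -3*(271 + q)*(-12 + q) = -3*(-12 + q)*(271 + q))
432339 + K(-695) = 432339 + (9756 - 777*(-695) - 3*(-695)**2) = 432339 + (9756 + 540015 - 3*483025) = 432339 + (9756 + 540015 - 1449075) = 432339 - 899304 = -466965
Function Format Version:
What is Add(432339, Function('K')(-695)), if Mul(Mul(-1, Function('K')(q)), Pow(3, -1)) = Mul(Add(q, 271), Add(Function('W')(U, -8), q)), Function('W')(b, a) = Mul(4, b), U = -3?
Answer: -466965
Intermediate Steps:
Function('K')(q) = Mul(-3, Add(-12, q), Add(271, q)) (Function('K')(q) = Mul(-3, Mul(Add(q, 271), Add(Mul(4, -3), q))) = Mul(-3, Mul(Add(271, q), Add(-12, q))) = Mul(-3, Mul(Add(-12, q), Add(271, q))) = Mul(-3, Add(-12, q), Add(271, q)))
Add(432339, Function('K')(-695)) = Add(432339, Add(9756, Mul(-777, -695), Mul(-3, Pow(-695, 2)))) = Add(432339, Add(9756, 540015, Mul(-3, 483025))) = Add(432339, Add(9756, 540015, -1449075)) = Add(432339, -899304) = -466965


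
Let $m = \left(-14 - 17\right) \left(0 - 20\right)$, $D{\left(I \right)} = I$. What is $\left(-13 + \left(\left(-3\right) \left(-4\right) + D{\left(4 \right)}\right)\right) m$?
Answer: $1860$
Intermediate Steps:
$m = 620$ ($m = \left(-31\right) \left(-20\right) = 620$)
$\left(-13 + \left(\left(-3\right) \left(-4\right) + D{\left(4 \right)}\right)\right) m = \left(-13 + \left(\left(-3\right) \left(-4\right) + 4\right)\right) 620 = \left(-13 + \left(12 + 4\right)\right) 620 = \left(-13 + 16\right) 620 = 3 \cdot 620 = 1860$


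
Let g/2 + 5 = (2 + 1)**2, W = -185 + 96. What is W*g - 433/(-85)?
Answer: -60087/85 ≈ -706.91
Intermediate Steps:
W = -89
g = 8 (g = -10 + 2*(2 + 1)**2 = -10 + 2*3**2 = -10 + 2*9 = -10 + 18 = 8)
W*g - 433/(-85) = -89*8 - 433/(-85) = -712 - 433*(-1/85) = -712 + 433/85 = -60087/85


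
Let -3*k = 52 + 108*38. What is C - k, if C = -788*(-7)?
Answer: 20704/3 ≈ 6901.3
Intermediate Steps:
C = 5516
k = -4156/3 (k = -(52 + 108*38)/3 = -(52 + 4104)/3 = -1/3*4156 = -4156/3 ≈ -1385.3)
C - k = 5516 - 1*(-4156/3) = 5516 + 4156/3 = 20704/3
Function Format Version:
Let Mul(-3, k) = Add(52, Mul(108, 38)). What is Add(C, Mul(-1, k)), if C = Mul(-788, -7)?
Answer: Rational(20704, 3) ≈ 6901.3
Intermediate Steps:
C = 5516
k = Rational(-4156, 3) (k = Mul(Rational(-1, 3), Add(52, Mul(108, 38))) = Mul(Rational(-1, 3), Add(52, 4104)) = Mul(Rational(-1, 3), 4156) = Rational(-4156, 3) ≈ -1385.3)
Add(C, Mul(-1, k)) = Add(5516, Mul(-1, Rational(-4156, 3))) = Add(5516, Rational(4156, 3)) = Rational(20704, 3)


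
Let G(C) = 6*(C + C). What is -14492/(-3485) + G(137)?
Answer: 5743832/3485 ≈ 1648.2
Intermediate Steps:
G(C) = 12*C (G(C) = 6*(2*C) = 12*C)
-14492/(-3485) + G(137) = -14492/(-3485) + 12*137 = -14492*(-1/3485) + 1644 = 14492/3485 + 1644 = 5743832/3485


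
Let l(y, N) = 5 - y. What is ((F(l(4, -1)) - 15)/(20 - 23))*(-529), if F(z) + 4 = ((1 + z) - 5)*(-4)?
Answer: -3703/3 ≈ -1234.3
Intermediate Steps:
F(z) = 12 - 4*z (F(z) = -4 + ((1 + z) - 5)*(-4) = -4 + (-4 + z)*(-4) = -4 + (16 - 4*z) = 12 - 4*z)
((F(l(4, -1)) - 15)/(20 - 23))*(-529) = (((12 - 4*(5 - 1*4)) - 15)/(20 - 23))*(-529) = (((12 - 4*(5 - 4)) - 15)/(-3))*(-529) = (((12 - 4*1) - 15)*(-1/3))*(-529) = (((12 - 4) - 15)*(-1/3))*(-529) = ((8 - 15)*(-1/3))*(-529) = -7*(-1/3)*(-529) = (7/3)*(-529) = -3703/3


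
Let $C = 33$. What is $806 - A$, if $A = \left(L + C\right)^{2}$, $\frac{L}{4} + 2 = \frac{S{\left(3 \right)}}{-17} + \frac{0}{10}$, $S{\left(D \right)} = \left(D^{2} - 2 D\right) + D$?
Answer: $\frac{72133}{289} \approx 249.6$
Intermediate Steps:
$S{\left(D \right)} = D^{2} - D$
$L = - \frac{160}{17}$ ($L = -8 + 4 \left(\frac{3 \left(-1 + 3\right)}{-17} + \frac{0}{10}\right) = -8 + 4 \left(3 \cdot 2 \left(- \frac{1}{17}\right) + 0 \cdot \frac{1}{10}\right) = -8 + 4 \left(6 \left(- \frac{1}{17}\right) + 0\right) = -8 + 4 \left(- \frac{6}{17} + 0\right) = -8 + 4 \left(- \frac{6}{17}\right) = -8 - \frac{24}{17} = - \frac{160}{17} \approx -9.4118$)
$A = \frac{160801}{289}$ ($A = \left(- \frac{160}{17} + 33\right)^{2} = \left(\frac{401}{17}\right)^{2} = \frac{160801}{289} \approx 556.4$)
$806 - A = 806 - \frac{160801}{289} = \frac{72133}{289}$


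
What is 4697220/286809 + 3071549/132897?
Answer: 501731447827/12705351891 ≈ 39.490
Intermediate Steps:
4697220/286809 + 3071549/132897 = 4697220*(1/286809) + 3071549*(1/132897) = 1565740/95603 + 3071549/132897 = 501731447827/12705351891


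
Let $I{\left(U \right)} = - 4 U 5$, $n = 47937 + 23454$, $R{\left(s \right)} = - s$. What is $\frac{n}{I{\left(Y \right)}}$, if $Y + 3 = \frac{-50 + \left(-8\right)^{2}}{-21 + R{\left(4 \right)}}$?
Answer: $\frac{356955}{356} \approx 1002.7$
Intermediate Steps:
$Y = - \frac{89}{25}$ ($Y = -3 + \frac{-50 + \left(-8\right)^{2}}{-21 - 4} = -3 + \frac{-50 + 64}{-21 - 4} = -3 + \frac{14}{-25} = -3 + 14 \left(- \frac{1}{25}\right) = -3 - \frac{14}{25} = - \frac{89}{25} \approx -3.56$)
$n = 71391$
$I{\left(U \right)} = - 20 U$
$\frac{n}{I{\left(Y \right)}} = \frac{71391}{\left(-20\right) \left(- \frac{89}{25}\right)} = \frac{71391}{\frac{356}{5}} = 71391 \cdot \frac{5}{356} = \frac{356955}{356}$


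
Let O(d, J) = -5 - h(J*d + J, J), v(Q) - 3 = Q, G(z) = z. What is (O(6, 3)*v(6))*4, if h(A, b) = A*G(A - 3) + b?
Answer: -13896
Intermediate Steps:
v(Q) = 3 + Q
h(A, b) = b + A*(-3 + A) (h(A, b) = A*(A - 3) + b = A*(-3 + A) + b = b + A*(-3 + A))
O(d, J) = -5 - J - (J + J*d)*(-3 + J + J*d) (O(d, J) = -5 - (J + (J*d + J)*(-3 + (J*d + J))) = -5 - (J + (J + J*d)*(-3 + (J + J*d))) = -5 - (J + (J + J*d)*(-3 + J + J*d)) = -5 + (-J - (J + J*d)*(-3 + J + J*d)) = -5 - J - (J + J*d)*(-3 + J + J*d))
(O(6, 3)*v(6))*4 = ((-5 - 1*3 - 1*3*(1 + 6)*(-3 + 3*(1 + 6)))*(3 + 6))*4 = ((-5 - 3 - 1*3*7*(-3 + 3*7))*9)*4 = ((-5 - 3 - 1*3*7*(-3 + 21))*9)*4 = ((-5 - 3 - 1*3*7*18)*9)*4 = ((-5 - 3 - 378)*9)*4 = -386*9*4 = -3474*4 = -13896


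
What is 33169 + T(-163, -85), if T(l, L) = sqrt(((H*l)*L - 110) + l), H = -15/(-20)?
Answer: 33169 + 3*sqrt(4497)/2 ≈ 33270.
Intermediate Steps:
H = 3/4 (H = -15*(-1/20) = 3/4 ≈ 0.75000)
T(l, L) = sqrt(-110 + l + 3*L*l/4) (T(l, L) = sqrt(((3*l/4)*L - 110) + l) = sqrt((3*L*l/4 - 110) + l) = sqrt((-110 + 3*L*l/4) + l) = sqrt(-110 + l + 3*L*l/4))
33169 + T(-163, -85) = 33169 + sqrt(-440 + 4*(-163) + 3*(-85)*(-163))/2 = 33169 + sqrt(-440 - 652 + 41565)/2 = 33169 + sqrt(40473)/2 = 33169 + (3*sqrt(4497))/2 = 33169 + 3*sqrt(4497)/2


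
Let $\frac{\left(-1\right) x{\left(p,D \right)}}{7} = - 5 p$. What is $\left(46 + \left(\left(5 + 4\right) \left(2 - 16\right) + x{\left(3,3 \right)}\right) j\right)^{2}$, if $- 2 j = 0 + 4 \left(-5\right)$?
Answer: $26896$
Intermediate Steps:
$x{\left(p,D \right)} = 35 p$ ($x{\left(p,D \right)} = - 7 \left(- 5 p\right) = 35 p$)
$j = 10$ ($j = - \frac{0 + 4 \left(-5\right)}{2} = - \frac{0 - 20}{2} = \left(- \frac{1}{2}\right) \left(-20\right) = 10$)
$\left(46 + \left(\left(5 + 4\right) \left(2 - 16\right) + x{\left(3,3 \right)}\right) j\right)^{2} = \left(46 + \left(\left(5 + 4\right) \left(2 - 16\right) + 35 \cdot 3\right) 10\right)^{2} = \left(46 + \left(9 \left(2 - 16\right) + 105\right) 10\right)^{2} = \left(46 + \left(9 \left(-14\right) + 105\right) 10\right)^{2} = \left(46 + \left(-126 + 105\right) 10\right)^{2} = \left(46 - 210\right)^{2} = \left(-164\right)^{2} = 26896$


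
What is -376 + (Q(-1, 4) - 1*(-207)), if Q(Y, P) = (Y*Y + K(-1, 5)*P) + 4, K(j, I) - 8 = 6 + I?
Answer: -88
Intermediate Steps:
K(j, I) = 14 + I (K(j, I) = 8 + (6 + I) = 14 + I)
Q(Y, P) = 4 + Y² + 19*P (Q(Y, P) = (Y*Y + (14 + 5)*P) + 4 = (Y² + 19*P) + 4 = 4 + Y² + 19*P)
-376 + (Q(-1, 4) - 1*(-207)) = -376 + ((4 + (-1)² + 19*4) - 1*(-207)) = -376 + ((4 + 1 + 76) + 207) = -376 + (81 + 207) = -376 + 288 = -88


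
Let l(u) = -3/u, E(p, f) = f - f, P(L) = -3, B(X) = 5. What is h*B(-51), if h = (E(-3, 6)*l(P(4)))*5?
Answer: 0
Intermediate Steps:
E(p, f) = 0
h = 0 (h = (0*(-3/(-3)))*5 = (0*(-3*(-1/3)))*5 = (0*1)*5 = 0*5 = 0)
h*B(-51) = 0*5 = 0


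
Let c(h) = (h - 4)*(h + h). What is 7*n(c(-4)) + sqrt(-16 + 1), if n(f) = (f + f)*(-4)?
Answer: -3584 + I*sqrt(15) ≈ -3584.0 + 3.873*I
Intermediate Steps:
c(h) = 2*h*(-4 + h) (c(h) = (-4 + h)*(2*h) = 2*h*(-4 + h))
n(f) = -8*f (n(f) = (2*f)*(-4) = -8*f)
7*n(c(-4)) + sqrt(-16 + 1) = 7*(-16*(-4)*(-4 - 4)) + sqrt(-16 + 1) = 7*(-16*(-4)*(-8)) + sqrt(-15) = 7*(-8*64) + I*sqrt(15) = 7*(-512) + I*sqrt(15) = -3584 + I*sqrt(15)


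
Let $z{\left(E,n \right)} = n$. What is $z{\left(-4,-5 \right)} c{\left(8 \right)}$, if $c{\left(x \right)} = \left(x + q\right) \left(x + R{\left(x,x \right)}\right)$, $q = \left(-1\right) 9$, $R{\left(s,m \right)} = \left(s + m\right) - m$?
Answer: $80$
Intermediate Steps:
$R{\left(s,m \right)} = s$ ($R{\left(s,m \right)} = \left(m + s\right) - m = s$)
$q = -9$
$c{\left(x \right)} = 2 x \left(-9 + x\right)$ ($c{\left(x \right)} = \left(x - 9\right) \left(x + x\right) = \left(-9 + x\right) 2 x = 2 x \left(-9 + x\right)$)
$z{\left(-4,-5 \right)} c{\left(8 \right)} = - 5 \cdot 2 \cdot 8 \left(-9 + 8\right) = - 5 \cdot 2 \cdot 8 \left(-1\right) = \left(-5\right) \left(-16\right) = 80$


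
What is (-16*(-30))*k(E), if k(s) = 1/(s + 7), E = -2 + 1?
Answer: 80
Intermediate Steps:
E = -1
k(s) = 1/(7 + s)
(-16*(-30))*k(E) = (-16*(-30))/(7 - 1) = 480/6 = 480*(1/6) = 80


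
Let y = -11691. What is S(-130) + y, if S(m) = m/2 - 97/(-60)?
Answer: -705263/60 ≈ -11754.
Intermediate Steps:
S(m) = 97/60 + m/2 (S(m) = m*(1/2) - 97*(-1/60) = m/2 + 97/60 = 97/60 + m/2)
S(-130) + y = (97/60 + (1/2)*(-130)) - 11691 = (97/60 - 65) - 11691 = -3803/60 - 11691 = -705263/60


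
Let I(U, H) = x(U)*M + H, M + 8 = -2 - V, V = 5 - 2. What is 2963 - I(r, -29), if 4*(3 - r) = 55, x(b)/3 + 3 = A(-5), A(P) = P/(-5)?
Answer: 2914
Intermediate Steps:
A(P) = -P/5 (A(P) = P*(-⅕) = -P/5)
x(b) = -6 (x(b) = -9 + 3*(-⅕*(-5)) = -9 + 3*1 = -9 + 3 = -6)
V = 3
M = -13 (M = -8 + (-2 - 1*3) = -8 + (-2 - 3) = -8 - 5 = -13)
r = -43/4 (r = 3 - ¼*55 = 3 - 55/4 = -43/4 ≈ -10.750)
I(U, H) = 78 + H (I(U, H) = -6*(-13) + H = 78 + H)
2963 - I(r, -29) = 2963 - (78 - 29) = 2963 - 1*49 = 2963 - 49 = 2914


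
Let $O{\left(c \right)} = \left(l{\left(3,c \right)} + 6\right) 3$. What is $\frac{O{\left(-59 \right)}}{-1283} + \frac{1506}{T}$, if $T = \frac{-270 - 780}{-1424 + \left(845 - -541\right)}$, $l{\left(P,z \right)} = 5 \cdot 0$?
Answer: $\frac{12234104}{224525} \approx 54.489$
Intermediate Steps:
$l{\left(P,z \right)} = 0$
$T = \frac{525}{19}$ ($T = - \frac{1050}{-1424 + \left(845 + 541\right)} = - \frac{1050}{-1424 + 1386} = - \frac{1050}{-38} = \left(-1050\right) \left(- \frac{1}{38}\right) = \frac{525}{19} \approx 27.632$)
$O{\left(c \right)} = 18$ ($O{\left(c \right)} = \left(0 + 6\right) 3 = 6 \cdot 3 = 18$)
$\frac{O{\left(-59 \right)}}{-1283} + \frac{1506}{T} = \frac{18}{-1283} + \frac{1506}{\frac{525}{19}} = 18 \left(- \frac{1}{1283}\right) + 1506 \cdot \frac{19}{525} = - \frac{18}{1283} + \frac{9538}{175} = \frac{12234104}{224525}$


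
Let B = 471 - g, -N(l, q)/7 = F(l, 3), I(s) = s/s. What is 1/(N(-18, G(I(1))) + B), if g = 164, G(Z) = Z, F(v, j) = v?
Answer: 1/433 ≈ 0.0023095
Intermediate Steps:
I(s) = 1
N(l, q) = -7*l
B = 307 (B = 471 - 1*164 = 471 - 164 = 307)
1/(N(-18, G(I(1))) + B) = 1/(-7*(-18) + 307) = 1/(126 + 307) = 1/433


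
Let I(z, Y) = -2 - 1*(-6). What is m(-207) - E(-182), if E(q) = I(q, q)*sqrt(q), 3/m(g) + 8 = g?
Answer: -3/215 - 4*I*sqrt(182) ≈ -0.013953 - 53.963*I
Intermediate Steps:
I(z, Y) = 4 (I(z, Y) = -2 + 6 = 4)
m(g) = 3/(-8 + g)
E(q) = 4*sqrt(q)
m(-207) - E(-182) = 3/(-8 - 207) - 4*sqrt(-182) = 3/(-215) - 4*I*sqrt(182) = 3*(-1/215) - 4*I*sqrt(182) = -3/215 - 4*I*sqrt(182)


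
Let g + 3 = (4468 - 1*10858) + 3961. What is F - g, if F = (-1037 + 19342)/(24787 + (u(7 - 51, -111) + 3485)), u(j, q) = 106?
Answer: 9861943/4054 ≈ 2432.6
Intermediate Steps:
F = 2615/4054 (F = (-1037 + 19342)/(24787 + (106 + 3485)) = 18305/(24787 + 3591) = 18305/28378 = 18305*(1/28378) = 2615/4054 ≈ 0.64504)
g = -2432 (g = -3 + ((4468 - 1*10858) + 3961) = -3 + ((4468 - 10858) + 3961) = -3 + (-6390 + 3961) = -3 - 2429 = -2432)
F - g = 2615/4054 - 1*(-2432) = 2615/4054 + 2432 = 9861943/4054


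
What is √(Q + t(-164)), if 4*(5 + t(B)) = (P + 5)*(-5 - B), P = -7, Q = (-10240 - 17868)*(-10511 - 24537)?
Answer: 49*√1641198/2 ≈ 31387.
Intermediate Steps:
Q = 985129184 (Q = -28108*(-35048) = 985129184)
t(B) = -5/2 + B/2 (t(B) = -5 + ((-7 + 5)*(-5 - B))/4 = -5 + (-2*(-5 - B))/4 = -5 + (10 + 2*B)/4 = -5 + (5/2 + B/2) = -5/2 + B/2)
√(Q + t(-164)) = √(985129184 + (-5/2 + (½)*(-164))) = √(985129184 + (-5/2 - 82)) = √(985129184 - 169/2) = √(1970258199/2) = 49*√1641198/2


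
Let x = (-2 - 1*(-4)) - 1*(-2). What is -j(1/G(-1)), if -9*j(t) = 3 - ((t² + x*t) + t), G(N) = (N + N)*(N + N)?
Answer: 3/16 ≈ 0.18750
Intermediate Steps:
x = 4 (x = (-2 + 4) + 2 = 2 + 2 = 4)
G(N) = 4*N² (G(N) = (2*N)*(2*N) = 4*N²)
j(t) = -⅓ + t²/9 + 5*t/9 (j(t) = -(3 - ((t² + 4*t) + t))/9 = -(3 - (t² + 5*t))/9 = -(3 + (-t² - 5*t))/9 = -(3 - t² - 5*t)/9 = -⅓ + t²/9 + 5*t/9)
-j(1/G(-1)) = -(-⅓ + (1/(4*(-1)²))²/9 + 5/(9*((4*(-1)²)))) = -(-⅓ + (1/(4*1))²/9 + 5/(9*((4*1)))) = -(-⅓ + (1/4)²/9 + (5/9)/4) = -(-⅓ + (¼)²/9 + (5/9)*(¼)) = -(-⅓ + (⅑)*(1/16) + 5/36) = -(-⅓ + 1/144 + 5/36) = -1*(-3/16) = 3/16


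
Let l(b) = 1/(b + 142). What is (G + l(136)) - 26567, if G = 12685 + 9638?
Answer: -1179831/278 ≈ -4244.0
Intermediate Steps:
l(b) = 1/(142 + b)
G = 22323
(G + l(136)) - 26567 = (22323 + 1/(142 + 136)) - 26567 = (22323 + 1/278) - 26567 = 6205795/278 - 26567 = -1179831/278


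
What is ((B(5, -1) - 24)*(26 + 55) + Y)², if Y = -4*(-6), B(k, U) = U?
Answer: 4004001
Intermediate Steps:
Y = 24
((B(5, -1) - 24)*(26 + 55) + Y)² = ((-1 - 24)*(26 + 55) + 24)² = (-25*81 + 24)² = (-2025 + 24)² = (-2001)² = 4004001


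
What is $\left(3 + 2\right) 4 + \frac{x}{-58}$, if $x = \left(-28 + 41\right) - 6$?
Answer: $\frac{1153}{58} \approx 19.879$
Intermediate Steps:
$x = 7$ ($x = 13 - 6 = 7$)
$\left(3 + 2\right) 4 + \frac{x}{-58} = \left(3 + 2\right) 4 + \frac{1}{-58} \cdot 7 = 5 \cdot 4 - \frac{7}{58} = 20 - \frac{7}{58} = \frac{1153}{58}$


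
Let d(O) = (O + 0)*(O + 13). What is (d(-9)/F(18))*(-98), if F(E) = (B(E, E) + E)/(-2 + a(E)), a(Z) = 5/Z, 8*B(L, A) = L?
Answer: -24304/81 ≈ -300.05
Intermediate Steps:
B(L, A) = L/8
d(O) = O*(13 + O)
F(E) = 9*E/(8*(-2 + 5/E)) (F(E) = (E/8 + E)/(-2 + 5/E) = (9*E/8)/(-2 + 5/E) = 9*E/(8*(-2 + 5/E)))
(d(-9)/F(18))*(-98) = ((-9*(13 - 9))/((-9*18²/(-40 + 16*18))))*(-98) = ((-9*4)/((-9*324/(-40 + 288))))*(-98) = -36/((-9*324/248))*(-98) = -36/((-9*324*1/248))*(-98) = -36/(-729/62)*(-98) = -36*(-62/729)*(-98) = (248/81)*(-98) = -24304/81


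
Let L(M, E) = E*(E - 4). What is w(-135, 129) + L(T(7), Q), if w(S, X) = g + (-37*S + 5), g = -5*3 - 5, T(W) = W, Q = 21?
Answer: 5337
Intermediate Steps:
g = -20 (g = -15 - 5 = -20)
L(M, E) = E*(-4 + E)
w(S, X) = -15 - 37*S (w(S, X) = -20 + (-37*S + 5) = -20 + (5 - 37*S) = -15 - 37*S)
w(-135, 129) + L(T(7), Q) = (-15 - 37*(-135)) + 21*(-4 + 21) = (-15 + 4995) + 21*17 = 4980 + 357 = 5337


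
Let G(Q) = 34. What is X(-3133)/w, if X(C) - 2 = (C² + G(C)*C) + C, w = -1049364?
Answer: -2426509/262341 ≈ -9.2495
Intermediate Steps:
X(C) = 2 + C² + 35*C (X(C) = 2 + ((C² + 34*C) + C) = 2 + (C² + 35*C) = 2 + C² + 35*C)
X(-3133)/w = (2 + (-3133)² + 35*(-3133))/(-1049364) = (2 + 9815689 - 109655)*(-1/1049364) = 9706036*(-1/1049364) = -2426509/262341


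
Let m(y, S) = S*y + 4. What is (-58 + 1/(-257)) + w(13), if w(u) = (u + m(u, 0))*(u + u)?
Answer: 98687/257 ≈ 384.00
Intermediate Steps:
m(y, S) = 4 + S*y
w(u) = 2*u*(4 + u) (w(u) = (u + (4 + 0*u))*(u + u) = (u + (4 + 0))*(2*u) = (u + 4)*(2*u) = (4 + u)*(2*u) = 2*u*(4 + u))
(-58 + 1/(-257)) + w(13) = (-58 + 1/(-257)) + 2*13*(4 + 13) = (-58 - 1/257) + 2*13*17 = -14907/257 + 442 = 98687/257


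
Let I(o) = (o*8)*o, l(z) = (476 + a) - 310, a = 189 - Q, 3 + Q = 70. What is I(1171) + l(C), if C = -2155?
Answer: 10970216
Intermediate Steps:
Q = 67 (Q = -3 + 70 = 67)
a = 122 (a = 189 - 1*67 = 189 - 67 = 122)
l(z) = 288 (l(z) = (476 + 122) - 310 = 598 - 310 = 288)
I(o) = 8*o² (I(o) = (8*o)*o = 8*o²)
I(1171) + l(C) = 8*1171² + 288 = 8*1371241 + 288 = 10969928 + 288 = 10970216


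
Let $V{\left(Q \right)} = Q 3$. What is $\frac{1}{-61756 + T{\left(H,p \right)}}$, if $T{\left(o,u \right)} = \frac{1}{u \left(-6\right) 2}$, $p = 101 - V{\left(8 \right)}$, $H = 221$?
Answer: $- \frac{924}{57062545} \approx -1.6193 \cdot 10^{-5}$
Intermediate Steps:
$V{\left(Q \right)} = 3 Q$
$p = 77$ ($p = 101 - 3 \cdot 8 = 101 - 24 = 77$)
$T{\left(o,u \right)} = - \frac{1}{12 u}$ ($T{\left(o,u \right)} = \frac{1}{- 6 u 2} = \frac{1}{\left(-12\right) u} = - \frac{1}{12 u}$)
$\frac{1}{-61756 + T{\left(H,p \right)}} = \frac{1}{-61756 - \frac{1}{12 \cdot 77}} = \frac{1}{-61756 - \frac{1}{924}} = \frac{1}{- \frac{57062545}{924}} = - \frac{924}{57062545}$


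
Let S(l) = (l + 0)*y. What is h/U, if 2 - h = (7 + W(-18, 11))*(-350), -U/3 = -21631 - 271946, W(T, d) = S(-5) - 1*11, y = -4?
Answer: 5602/880731 ≈ 0.0063606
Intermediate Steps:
S(l) = -4*l (S(l) = (l + 0)*(-4) = l*(-4) = -4*l)
W(T, d) = 9 (W(T, d) = -4*(-5) - 1*11 = 20 - 11 = 9)
U = 880731 (U = -3*(-21631 - 271946) = -3*(-293577) = 880731)
h = 5602 (h = 2 - (7 + 9)*(-350) = 2 - 16*(-350) = 2 - 1*(-5600) = 2 + 5600 = 5602)
h/U = 5602/880731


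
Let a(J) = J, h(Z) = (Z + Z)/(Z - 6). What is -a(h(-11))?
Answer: -22/17 ≈ -1.2941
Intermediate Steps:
h(Z) = 2*Z/(-6 + Z) (h(Z) = (2*Z)/(-6 + Z) = 2*Z/(-6 + Z))
-a(h(-11)) = -2*(-11)/(-6 - 11) = -2*(-11)/(-17) = -2*(-11)*(-1)/17 = -1*22/17 = -22/17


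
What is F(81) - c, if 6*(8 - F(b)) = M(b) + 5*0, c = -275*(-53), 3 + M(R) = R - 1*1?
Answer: -87479/6 ≈ -14580.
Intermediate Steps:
M(R) = -4 + R (M(R) = -3 + (R - 1*1) = -3 + (R - 1) = -3 + (-1 + R) = -4 + R)
c = 14575
F(b) = 26/3 - b/6 (F(b) = 8 - ((-4 + b) + 5*0)/6 = 8 - ((-4 + b) + 0)/6 = 8 - (-4 + b)/6 = 8 + (⅔ - b/6) = 26/3 - b/6)
F(81) - c = (26/3 - ⅙*81) - 1*14575 = (26/3 - 27/2) - 14575 = -29/6 - 14575 = -87479/6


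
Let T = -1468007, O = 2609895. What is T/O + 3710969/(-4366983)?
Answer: -5365333683712/3799122365595 ≈ -1.4123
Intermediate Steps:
T/O + 3710969/(-4366983) = -1468007/2609895 + 3710969/(-4366983) = -1468007*1/2609895 + 3710969*(-1/4366983) = -1468007/2609895 - 3710969/4366983 = -5365333683712/3799122365595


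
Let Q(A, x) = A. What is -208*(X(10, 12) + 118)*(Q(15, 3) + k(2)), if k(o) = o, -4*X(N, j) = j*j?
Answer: -289952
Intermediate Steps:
X(N, j) = -j²/4 (X(N, j) = -j*j/4 = -j²/4)
-208*(X(10, 12) + 118)*(Q(15, 3) + k(2)) = -208*(-¼*12² + 118)*(15 + 2) = -208*(-¼*144 + 118)*17 = -208*(-36 + 118)*17 = -17056*17 = -208*1394 = -289952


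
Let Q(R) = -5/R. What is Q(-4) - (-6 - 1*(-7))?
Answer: ¼ ≈ 0.25000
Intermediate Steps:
Q(-4) - (-6 - 1*(-7)) = -5/(-4) - (-6 - 1*(-7)) = -5*(-¼) - (-6 + 7) = 5/4 - 1*1 = 5/4 - 1 = ¼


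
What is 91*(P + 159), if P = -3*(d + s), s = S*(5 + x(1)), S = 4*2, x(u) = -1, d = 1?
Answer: 5460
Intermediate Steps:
S = 8
s = 32 (s = 8*(5 - 1) = 8*4 = 32)
P = -99 (P = -3*(1 + 32) = -3*33 = -99)
91*(P + 159) = 91*(-99 + 159) = 91*60 = 5460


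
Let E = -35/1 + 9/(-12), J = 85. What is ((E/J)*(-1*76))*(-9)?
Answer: -24453/85 ≈ -287.68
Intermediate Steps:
E = -143/4 (E = -35*1 + 9*(-1/12) = -35 - 3/4 = -143/4 ≈ -35.750)
((E/J)*(-1*76))*(-9) = ((-143/4/85)*(-1*76))*(-9) = (-143/4*1/85*(-76))*(-9) = -143/340*(-76)*(-9) = (2717/85)*(-9) = -24453/85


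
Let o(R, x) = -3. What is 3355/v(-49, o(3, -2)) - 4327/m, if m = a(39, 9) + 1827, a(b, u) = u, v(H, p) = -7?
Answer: -6190069/12852 ≈ -481.64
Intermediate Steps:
m = 1836 (m = 9 + 1827 = 1836)
3355/v(-49, o(3, -2)) - 4327/m = 3355/(-7) - 4327/1836 = 3355*(-1/7) - 4327*1/1836 = -3355/7 - 4327/1836 = -6190069/12852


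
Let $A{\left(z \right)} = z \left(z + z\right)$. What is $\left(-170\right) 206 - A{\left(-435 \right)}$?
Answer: $-413470$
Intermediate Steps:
$A{\left(z \right)} = 2 z^{2}$ ($A{\left(z \right)} = z 2 z = 2 z^{2}$)
$\left(-170\right) 206 - A{\left(-435 \right)} = \left(-170\right) 206 - 2 \left(-435\right)^{2} = -35020 - 2 \cdot 189225 = -35020 - 378450 = -413470$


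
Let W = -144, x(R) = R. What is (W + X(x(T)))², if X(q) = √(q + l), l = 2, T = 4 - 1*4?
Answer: (144 - √2)² ≈ 20331.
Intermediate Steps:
T = 0 (T = 4 - 4 = 0)
X(q) = √(2 + q) (X(q) = √(q + 2) = √(2 + q))
(W + X(x(T)))² = (-144 + √(2 + 0))² = (-144 + √2)²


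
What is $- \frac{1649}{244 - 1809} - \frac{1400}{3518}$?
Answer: $\frac{1805091}{2752835} \approx 0.65572$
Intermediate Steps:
$- \frac{1649}{244 - 1809} - \frac{1400}{3518} = - \frac{1649}{244 - 1809} - \frac{700}{1759} = - \frac{1649}{-1565} - \frac{700}{1759} = \left(-1649\right) \left(- \frac{1}{1565}\right) - \frac{700}{1759} = \frac{1649}{1565} - \frac{700}{1759} = \frac{1805091}{2752835}$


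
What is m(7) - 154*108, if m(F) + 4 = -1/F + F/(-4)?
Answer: -465861/28 ≈ -16638.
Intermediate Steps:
m(F) = -4 - 1/F - F/4 (m(F) = -4 + (-1/F + F/(-4)) = -4 + (-1/F + F*(-1/4)) = -4 + (-1/F - F/4) = -4 - 1/F - F/4)
m(7) - 154*108 = (-4 - 1/7 - 1/4*7) - 154*108 = (-4 - 1*1/7 - 7/4) - 16632 = (-4 - 1/7 - 7/4) - 16632 = -165/28 - 16632 = -465861/28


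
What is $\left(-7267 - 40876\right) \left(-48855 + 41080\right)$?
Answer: $374311825$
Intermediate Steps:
$\left(-7267 - 40876\right) \left(-48855 + 41080\right) = \left(-48143\right) \left(-7775\right) = 374311825$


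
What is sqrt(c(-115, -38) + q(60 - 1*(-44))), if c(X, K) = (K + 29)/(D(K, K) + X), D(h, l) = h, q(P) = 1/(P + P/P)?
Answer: sqrt(217770)/1785 ≈ 0.26143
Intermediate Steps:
q(P) = 1/(1 + P) (q(P) = 1/(P + 1) = 1/(1 + P))
c(X, K) = (29 + K)/(K + X) (c(X, K) = (K + 29)/(K + X) = (29 + K)/(K + X))
sqrt(c(-115, -38) + q(60 - 1*(-44))) = sqrt((29 - 38)/(-38 - 115) + 1/(1 + (60 - 1*(-44)))) = sqrt(-9/(-153) + 1/(1 + (60 + 44))) = sqrt(-1/153*(-9) + 1/(1 + 104)) = sqrt(1/17 + 1/105) = sqrt(122/1785) = sqrt(217770)/1785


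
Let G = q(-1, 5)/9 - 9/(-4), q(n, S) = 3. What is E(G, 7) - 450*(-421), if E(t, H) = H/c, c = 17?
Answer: 3220657/17 ≈ 1.8945e+5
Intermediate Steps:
G = 31/12 (G = 3/9 - 9/(-4) = 3*(1/9) - 9*(-1/4) = 1/3 + 9/4 = 31/12 ≈ 2.5833)
E(t, H) = H/17
E(G, 7) - 450*(-421) = (1/17)*7 - 450*(-421) = 7/17 + 189450 = 3220657/17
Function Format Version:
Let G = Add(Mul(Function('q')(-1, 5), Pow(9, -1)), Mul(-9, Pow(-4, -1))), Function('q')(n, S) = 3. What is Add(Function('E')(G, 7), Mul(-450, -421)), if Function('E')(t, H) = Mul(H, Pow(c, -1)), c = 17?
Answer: Rational(3220657, 17) ≈ 1.8945e+5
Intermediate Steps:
G = Rational(31, 12) (G = Add(Mul(3, Pow(9, -1)), Mul(-9, Pow(-4, -1))) = Add(Mul(3, Rational(1, 9)), Mul(-9, Rational(-1, 4))) = Add(Rational(1, 3), Rational(9, 4)) = Rational(31, 12) ≈ 2.5833)
Function('E')(t, H) = Mul(Rational(1, 17), H) (Function('E')(t, H) = Mul(H, Pow(17, -1)) = Mul(H, Rational(1, 17)) = Mul(Rational(1, 17), H))
Add(Function('E')(G, 7), Mul(-450, -421)) = Add(Mul(Rational(1, 17), 7), Mul(-450, -421)) = Add(Rational(7, 17), 189450) = Rational(3220657, 17)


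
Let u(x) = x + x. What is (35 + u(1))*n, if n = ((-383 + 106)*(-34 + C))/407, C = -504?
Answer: 149026/11 ≈ 13548.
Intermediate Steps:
u(x) = 2*x
n = 149026/407 (n = ((-383 + 106)*(-34 - 504))/407 = -277*(-538)*(1/407) = 149026*(1/407) = 149026/407 ≈ 366.16)
(35 + u(1))*n = (35 + 2*1)*(149026/407) = (35 + 2)*(149026/407) = 37*(149026/407) = 149026/11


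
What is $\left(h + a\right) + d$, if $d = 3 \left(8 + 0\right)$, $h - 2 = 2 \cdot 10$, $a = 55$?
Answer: $101$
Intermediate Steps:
$h = 22$ ($h = 2 + 2 \cdot 10 = 2 + 20 = 22$)
$d = 24$ ($d = 3 \cdot 8 = 24$)
$\left(h + a\right) + d = \left(22 + 55\right) + 24 = 77 + 24 = 101$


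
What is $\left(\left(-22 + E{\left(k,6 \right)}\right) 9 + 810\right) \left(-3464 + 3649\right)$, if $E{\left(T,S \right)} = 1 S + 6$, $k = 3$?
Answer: $133200$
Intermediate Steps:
$E{\left(T,S \right)} = 6 + S$ ($E{\left(T,S \right)} = S + 6 = 6 + S$)
$\left(\left(-22 + E{\left(k,6 \right)}\right) 9 + 810\right) \left(-3464 + 3649\right) = \left(\left(-22 + \left(6 + 6\right)\right) 9 + 810\right) \left(-3464 + 3649\right) = \left(\left(-22 + 12\right) 9 + 810\right) 185 = \left(\left(-10\right) 9 + 810\right) 185 = \left(-90 + 810\right) 185 = 720 \cdot 185 = 133200$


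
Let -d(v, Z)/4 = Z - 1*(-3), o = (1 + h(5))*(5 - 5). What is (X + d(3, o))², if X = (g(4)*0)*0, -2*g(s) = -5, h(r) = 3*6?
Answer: 144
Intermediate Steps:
h(r) = 18
g(s) = 5/2 (g(s) = -½*(-5) = 5/2)
o = 0 (o = (1 + 18)*(5 - 5) = 19*0 = 0)
X = 0 (X = ((5/2)*0)*0 = 0*0 = 0)
d(v, Z) = -12 - 4*Z (d(v, Z) = -4*(Z - 1*(-3)) = -4*(Z + 3) = -4*(3 + Z) = -12 - 4*Z)
(X + d(3, o))² = (0 + (-12 - 4*0))² = (0 + (-12 + 0))² = (0 - 12)² = (-12)² = 144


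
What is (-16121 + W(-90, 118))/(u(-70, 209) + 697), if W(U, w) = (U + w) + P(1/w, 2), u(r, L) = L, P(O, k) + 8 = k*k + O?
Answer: -1899445/106908 ≈ -17.767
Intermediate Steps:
P(O, k) = -8 + O + k² (P(O, k) = -8 + (k*k + O) = -8 + (k² + O) = -8 + (O + k²) = -8 + O + k²)
W(U, w) = -4 + U + w + 1/w (W(U, w) = (U + w) + (-8 + 1/w + 2²) = (U + w) + (-8 + 1/w + 4) = (U + w) + (-4 + 1/w) = -4 + U + w + 1/w)
(-16121 + W(-90, 118))/(u(-70, 209) + 697) = (-16121 + (-4 - 90 + 118 + 1/118))/(209 + 697) = (-16121 + (-4 - 90 + 118 + 1/118))/906 = (-16121 + 2833/118)*(1/906) = -1899445/118*1/906 = -1899445/106908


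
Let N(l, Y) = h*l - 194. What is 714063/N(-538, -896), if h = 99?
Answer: -714063/53456 ≈ -13.358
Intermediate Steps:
N(l, Y) = -194 + 99*l (N(l, Y) = 99*l - 194 = -194 + 99*l)
714063/N(-538, -896) = 714063/(-194 + 99*(-538)) = 714063/(-194 - 53262) = 714063/(-53456) = 714063*(-1/53456) = -714063/53456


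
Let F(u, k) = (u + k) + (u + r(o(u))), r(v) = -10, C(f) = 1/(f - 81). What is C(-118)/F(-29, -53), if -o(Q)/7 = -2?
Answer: 1/24079 ≈ 4.1530e-5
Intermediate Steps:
C(f) = 1/(-81 + f)
o(Q) = 14 (o(Q) = -7*(-2) = 14)
F(u, k) = -10 + k + 2*u (F(u, k) = (u + k) + (u - 10) = (k + u) + (-10 + u) = -10 + k + 2*u)
C(-118)/F(-29, -53) = 1/((-81 - 118)*(-10 - 53 + 2*(-29))) = 1/((-199)*(-10 - 53 - 58)) = -1/199/(-121) = -1/199*(-1/121) = 1/24079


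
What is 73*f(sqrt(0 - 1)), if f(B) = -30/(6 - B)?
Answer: -13140/37 - 2190*I/37 ≈ -355.14 - 59.189*I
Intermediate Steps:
f(B) = -30/(6 - B)
73*f(sqrt(0 - 1)) = 73*(30/(-6 + sqrt(0 - 1))) = 73*(30/(-6 + sqrt(-1))) = 73*(30/(-6 + I)) = 73*(30*((-6 - I)/37)) = 73*(30*(-6 - I)/37) = 2190*(-6 - I)/37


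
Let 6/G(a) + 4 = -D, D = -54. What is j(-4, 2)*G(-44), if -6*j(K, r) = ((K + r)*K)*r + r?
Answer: -9/25 ≈ -0.36000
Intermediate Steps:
G(a) = 3/25 (G(a) = 6/(-4 - 1*(-54)) = 6/(-4 + 54) = 6/50 = 6*(1/50) = 3/25)
j(K, r) = -r/6 - K*r*(K + r)/6 (j(K, r) = -(((K + r)*K)*r + r)/6 = -((K*(K + r))*r + r)/6 = -(K*r*(K + r) + r)/6 = -(r + K*r*(K + r))/6 = -r/6 - K*r*(K + r)/6)
j(-4, 2)*G(-44) = -⅙*2*(1 + (-4)² - 4*2)*(3/25) = -⅙*2*(1 + 16 - 8)*(3/25) = -⅙*2*9*(3/25) = -3*3/25 = -9/25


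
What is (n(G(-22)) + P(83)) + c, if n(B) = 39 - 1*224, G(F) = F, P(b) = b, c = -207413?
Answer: -207515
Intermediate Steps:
n(B) = -185 (n(B) = 39 - 224 = -185)
(n(G(-22)) + P(83)) + c = (-185 + 83) - 207413 = -102 - 207413 = -207515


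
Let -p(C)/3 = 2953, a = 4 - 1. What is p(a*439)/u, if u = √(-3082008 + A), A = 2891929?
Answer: 8859*I*√190079/190079 ≈ 20.32*I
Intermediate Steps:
a = 3
p(C) = -8859 (p(C) = -3*2953 = -8859)
u = I*√190079 (u = √(-3082008 + 2891929) = √(-190079) = I*√190079 ≈ 435.98*I)
p(a*439)/u = -8859*(-I*√190079/190079) = -(-8859)*I*√190079/190079 = 8859*I*√190079/190079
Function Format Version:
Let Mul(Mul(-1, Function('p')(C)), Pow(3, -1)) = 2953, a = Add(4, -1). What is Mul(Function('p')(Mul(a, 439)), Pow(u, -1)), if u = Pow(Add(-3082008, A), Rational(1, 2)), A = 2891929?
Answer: Mul(Rational(8859, 190079), I, Pow(190079, Rational(1, 2))) ≈ Mul(20.320, I)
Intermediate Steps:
a = 3
Function('p')(C) = -8859 (Function('p')(C) = Mul(-3, 2953) = -8859)
u = Mul(I, Pow(190079, Rational(1, 2))) (u = Pow(Add(-3082008, 2891929), Rational(1, 2)) = Pow(-190079, Rational(1, 2)) = Mul(I, Pow(190079, Rational(1, 2))) ≈ Mul(435.98, I))
Mul(Function('p')(Mul(a, 439)), Pow(u, -1)) = Mul(-8859, Pow(Mul(I, Pow(190079, Rational(1, 2))), -1)) = Mul(-8859, Mul(Rational(-1, 190079), I, Pow(190079, Rational(1, 2)))) = Mul(Rational(8859, 190079), I, Pow(190079, Rational(1, 2)))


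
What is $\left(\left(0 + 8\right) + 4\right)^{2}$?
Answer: $144$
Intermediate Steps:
$\left(\left(0 + 8\right) + 4\right)^{2} = \left(8 + 4\right)^{2} = 12^{2} = 144$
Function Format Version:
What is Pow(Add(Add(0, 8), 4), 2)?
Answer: 144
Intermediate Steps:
Pow(Add(Add(0, 8), 4), 2) = Pow(Add(8, 4), 2) = Pow(12, 2) = 144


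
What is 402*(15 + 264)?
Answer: 112158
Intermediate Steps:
402*(15 + 264) = 402*279 = 112158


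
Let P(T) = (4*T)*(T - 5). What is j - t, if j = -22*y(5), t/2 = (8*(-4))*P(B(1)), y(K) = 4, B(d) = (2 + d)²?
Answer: 9128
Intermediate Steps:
P(T) = 4*T*(-5 + T) (P(T) = (4*T)*(-5 + T) = 4*T*(-5 + T))
t = -9216 (t = 2*((8*(-4))*(4*(2 + 1)²*(-5 + (2 + 1)²))) = 2*(-128*3²*(-5 + 3²)) = 2*(-128*9*(-5 + 9)) = 2*(-128*9*4) = 2*(-32*144) = 2*(-4608) = -9216)
j = -88 (j = -22*4 = -88)
j - t = -88 - 1*(-9216) = -88 + 9216 = 9128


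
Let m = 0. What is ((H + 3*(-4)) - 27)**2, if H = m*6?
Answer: 1521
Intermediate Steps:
H = 0 (H = 0*6 = 0)
((H + 3*(-4)) - 27)**2 = ((0 + 3*(-4)) - 27)**2 = ((0 - 12) - 27)**2 = (-12 - 27)**2 = (-39)**2 = 1521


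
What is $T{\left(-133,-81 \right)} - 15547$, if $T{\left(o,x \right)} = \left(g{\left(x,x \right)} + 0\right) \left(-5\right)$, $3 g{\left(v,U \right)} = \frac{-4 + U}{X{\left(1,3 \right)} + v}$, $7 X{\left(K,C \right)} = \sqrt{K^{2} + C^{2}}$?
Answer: $- \frac{4998596288}{321479} - \frac{2975 \sqrt{10}}{964437} \approx -15549.0$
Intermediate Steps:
$X{\left(K,C \right)} = \frac{\sqrt{C^{2} + K^{2}}}{7}$ ($X{\left(K,C \right)} = \frac{\sqrt{K^{2} + C^{2}}}{7} = \frac{\sqrt{C^{2} + K^{2}}}{7}$)
$g{\left(v,U \right)} = \frac{-4 + U}{3 \left(v + \frac{\sqrt{10}}{7}\right)}$ ($g{\left(v,U \right)} = \frac{\left(-4 + U\right) \frac{1}{\frac{\sqrt{3^{2} + 1^{2}}}{7} + v}}{3} = \frac{\left(-4 + U\right) \frac{1}{\frac{\sqrt{9 + 1}}{7} + v}}{3} = \frac{\left(-4 + U\right) \frac{1}{\frac{\sqrt{10}}{7} + v}}{3} = \frac{\left(-4 + U\right) \frac{1}{v + \frac{\sqrt{10}}{7}}}{3} = \frac{\frac{1}{v + \frac{\sqrt{10}}{7}} \left(-4 + U\right)}{3} = \frac{-4 + U}{3 \left(v + \frac{\sqrt{10}}{7}\right)}$)
$T{\left(o,x \right)} = - \frac{35 \left(-4 + x\right)}{3 \left(\sqrt{10} + 7 x\right)}$ ($T{\left(o,x \right)} = \left(\frac{7 \left(-4 + x\right)}{3 \left(\sqrt{10} + 7 x\right)} + 0\right) \left(-5\right) = \frac{7 \left(-4 + x\right)}{3 \left(\sqrt{10} + 7 x\right)} \left(-5\right) = - \frac{35 \left(-4 + x\right)}{3 \left(\sqrt{10} + 7 x\right)}$)
$T{\left(-133,-81 \right)} - 15547 = \frac{35 \left(4 - -81\right)}{3 \left(\sqrt{10} + 7 \left(-81\right)\right)} - 15547 = \frac{35 \left(4 + 81\right)}{3 \left(\sqrt{10} - 567\right)} - 15547 = \frac{35}{3} \frac{1}{-567 + \sqrt{10}} \cdot 85 - 15547 = \frac{2975}{3 \left(-567 + \sqrt{10}\right)} - 15547 = -15547 + \frac{2975}{3 \left(-567 + \sqrt{10}\right)}$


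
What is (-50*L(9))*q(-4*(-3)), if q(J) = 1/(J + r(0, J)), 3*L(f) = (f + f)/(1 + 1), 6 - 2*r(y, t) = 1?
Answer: -300/29 ≈ -10.345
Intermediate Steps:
r(y, t) = 5/2 (r(y, t) = 3 - 1/2*1 = 3 - 1/2 = 5/2)
L(f) = f/3 (L(f) = ((f + f)/(1 + 1))/3 = ((2*f)/2)/3 = ((2*f)*(1/2))/3 = f/3)
q(J) = 1/(5/2 + J) (q(J) = 1/(J + 5/2) = 1/(5/2 + J))
(-50*L(9))*q(-4*(-3)) = (-50*9/3)*(2/(5 + 2*(-4*(-3)))) = (-50*3)*(2/(5 + 2*12)) = -300/(5 + 24) = -300/29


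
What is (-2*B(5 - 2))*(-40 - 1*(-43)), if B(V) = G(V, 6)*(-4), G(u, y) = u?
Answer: 72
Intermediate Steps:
B(V) = -4*V (B(V) = V*(-4) = -4*V)
(-2*B(5 - 2))*(-40 - 1*(-43)) = (-(-8)*(5 - 2))*(-40 - 1*(-43)) = (-(-8)*3)*(-40 + 43) = -2*(-12)*3 = 24*3 = 72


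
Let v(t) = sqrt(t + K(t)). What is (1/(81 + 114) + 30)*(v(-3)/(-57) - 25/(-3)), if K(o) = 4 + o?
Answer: 29255/117 - 5851*I*sqrt(2)/11115 ≈ 250.04 - 0.74445*I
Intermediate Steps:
v(t) = sqrt(4 + 2*t) (v(t) = sqrt(t + (4 + t)) = sqrt(4 + 2*t))
(1/(81 + 114) + 30)*(v(-3)/(-57) - 25/(-3)) = (1/(81 + 114) + 30)*(sqrt(4 + 2*(-3))/(-57) - 25/(-3)) = (1/195 + 30)*(sqrt(4 - 6)*(-1/57) - 25*(-1/3)) = (1/195 + 30)*(sqrt(-2)*(-1/57) + 25/3) = 5851*((I*sqrt(2))*(-1/57) + 25/3)/195 = 5851*(-I*sqrt(2)/57 + 25/3)/195 = 5851*(25/3 - I*sqrt(2)/57)/195 = 29255/117 - 5851*I*sqrt(2)/11115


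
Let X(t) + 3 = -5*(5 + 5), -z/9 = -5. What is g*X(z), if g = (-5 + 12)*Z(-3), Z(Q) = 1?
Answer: -371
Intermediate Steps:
z = 45 (z = -9*(-5) = 45)
X(t) = -53 (X(t) = -3 - 5*(5 + 5) = -3 - 5*10 = -3 - 50 = -53)
g = 7 (g = (-5 + 12)*1 = 7*1 = 7)
g*X(z) = 7*(-53) = -371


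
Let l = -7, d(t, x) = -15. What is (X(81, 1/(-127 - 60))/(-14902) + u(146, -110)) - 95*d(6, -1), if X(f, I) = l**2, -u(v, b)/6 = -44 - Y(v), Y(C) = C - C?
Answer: 25169429/14902 ≈ 1689.0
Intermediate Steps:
Y(C) = 0
u(v, b) = 264 (u(v, b) = -6*(-44 - 1*0) = -6*(-44 + 0) = -6*(-44) = 264)
X(f, I) = 49 (X(f, I) = (-7)**2 = 49)
(X(81, 1/(-127 - 60))/(-14902) + u(146, -110)) - 95*d(6, -1) = (49/(-14902) + 264) - 95*(-15) = (49*(-1/14902) + 264) + 1425 = (-49/14902 + 264) + 1425 = 3934079/14902 + 1425 = 25169429/14902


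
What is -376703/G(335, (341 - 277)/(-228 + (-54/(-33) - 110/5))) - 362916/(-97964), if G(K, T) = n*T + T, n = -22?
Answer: -6300908722775/90518736 ≈ -69609.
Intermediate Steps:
G(K, T) = -21*T (G(K, T) = -22*T + T = -21*T)
-376703/G(335, (341 - 277)/(-228 + (-54/(-33) - 110/5))) - 362916/(-97964) = -376703*(-(-228 + (-54/(-33) - 110/5))/(21*(341 - 277))) - 362916/(-97964) = -376703/((-1344/(-228 + (-54*(-1/33) - 110*⅕)))) - 362916*(-1/97964) = -376703/((-1344/(-228 + (18/11 - 22)))) + 90729/24491 = -376703/((-1344/(-228 - 224/11))) + 90729/24491 = -376703/((-1344/(-2732/11))) + 90729/24491 = -376703/((-1344*(-11)/2732)) + 90729/24491 = -376703/((-21*(-176/683))) + 90729/24491 = -376703/3696/683 + 90729/24491 = -376703*683/3696 + 90729/24491 = -257288149/3696 + 90729/24491 = -6300908722775/90518736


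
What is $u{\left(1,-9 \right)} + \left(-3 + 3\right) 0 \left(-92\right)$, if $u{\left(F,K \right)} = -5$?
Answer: $-5$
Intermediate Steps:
$u{\left(1,-9 \right)} + \left(-3 + 3\right) 0 \left(-92\right) = -5 + \left(-3 + 3\right) 0 \left(-92\right) = -5 + 0 \cdot 0 \left(-92\right) = -5 + 0 \left(-92\right) = -5 + 0 = -5$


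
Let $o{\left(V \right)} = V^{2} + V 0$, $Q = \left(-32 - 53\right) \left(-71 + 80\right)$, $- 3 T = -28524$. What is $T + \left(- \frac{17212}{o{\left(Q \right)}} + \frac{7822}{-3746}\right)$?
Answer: $\frac{10419648995849}{1096126425} \approx 9505.9$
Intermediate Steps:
$T = 9508$ ($T = \left(- \frac{1}{3}\right) \left(-28524\right) = 9508$)
$Q = -765$ ($Q = \left(-85\right) 9 = -765$)
$o{\left(V \right)} = V^{2}$ ($o{\left(V \right)} = V^{2} + 0 = V^{2}$)
$T + \left(- \frac{17212}{o{\left(Q \right)}} + \frac{7822}{-3746}\right) = 9508 + \left(- \frac{17212}{\left(-765\right)^{2}} + \frac{7822}{-3746}\right) = 9508 - \left(\frac{3911}{1873} + \frac{17212}{585225}\right) = 9508 - \frac{2321053051}{1096126425} = \frac{10419648995849}{1096126425}$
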